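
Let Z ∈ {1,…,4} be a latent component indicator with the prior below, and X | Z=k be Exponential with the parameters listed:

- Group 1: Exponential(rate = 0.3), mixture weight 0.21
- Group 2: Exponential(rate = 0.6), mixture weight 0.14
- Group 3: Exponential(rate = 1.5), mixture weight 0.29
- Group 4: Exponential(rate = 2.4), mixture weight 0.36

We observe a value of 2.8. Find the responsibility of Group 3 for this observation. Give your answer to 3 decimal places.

Posterior ∝ prior × likelihood, so P(k | x) ∝ w_k f_k(x); normalise over all components.
Exponential densities:
  p_1 = 0.129513
  p_2 = 0.111824
  p_3 = 0.0224934
  p_4 = 0.00289569
Unnormalised posteriors:
  w_1·p_1 = 0.21 × 0.129513 = 0.0271978
  w_2·p_2 = 0.14 × 0.111824 = 0.0156554
  w_3·p_3 = 0.29 × 0.0224934 = 0.00652308
  w_4·p_4 = 0.36 × 0.00289569 = 0.00104245
Denominator: 0.0271978 + 0.0156554 + 0.00652308 + 0.00104245 = 0.0504187
Responsibility of Group 3: 0.00652308 / 0.0504187 ≈ 0.129

0.129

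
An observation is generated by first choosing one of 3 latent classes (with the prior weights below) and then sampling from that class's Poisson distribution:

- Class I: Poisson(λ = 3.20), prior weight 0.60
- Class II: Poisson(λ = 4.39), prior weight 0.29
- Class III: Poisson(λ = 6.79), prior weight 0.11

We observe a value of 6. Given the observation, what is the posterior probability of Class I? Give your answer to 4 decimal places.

By Bayes' theorem, P(k | x) = P(Z=k) f_k(x) / Σ_j P(Z=j) f_j(x).
Component likelihoods at x = 6:
  p_I = e^(−3.20)·3.20^6/6! = 0.060789
  p_II = e^(−4.39)·4.39^6/6! = 0.123283
  p_III = e^(−6.79)·6.79^6/6! = 0.153118
Multiply by the mixture weights:
  P(Z=I)·p_I = 0.60 × 0.060789 = 0.0364734
  P(Z=II)·p_II = 0.29 × 0.123283 = 0.035752
  P(Z=III)·p_III = 0.11 × 0.153118 = 0.016843
Sum: 0.0364734 + 0.035752 + 0.016843 = 0.0890684
Responsibility of Class I: 0.0364734 / 0.0890684 ≈ 0.4095

0.4095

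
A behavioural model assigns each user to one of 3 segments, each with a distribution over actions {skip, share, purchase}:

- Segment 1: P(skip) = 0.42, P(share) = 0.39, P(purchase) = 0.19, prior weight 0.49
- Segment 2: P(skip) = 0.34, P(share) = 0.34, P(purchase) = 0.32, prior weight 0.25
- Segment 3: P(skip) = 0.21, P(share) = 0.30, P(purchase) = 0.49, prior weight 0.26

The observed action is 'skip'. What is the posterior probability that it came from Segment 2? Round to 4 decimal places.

Apply Bayes' rule: the posterior for each component is proportional to its prior times its likelihood at x.
Evaluate each component's likelihood at the observed value:
  f_1 = P(skip | comp) = 0.42
  f_2 = P(skip | comp) = 0.34
  f_3 = P(skip | comp) = 0.21
Weight by the priors:
  w_1·f_1 = 0.49 × 0.42 = 0.2058
  w_2·f_2 = 0.25 × 0.34 = 0.085
  w_3·f_3 = 0.26 × 0.21 = 0.0546
Marginal: 0.2058 + 0.085 + 0.0546 = 0.3454
So the posterior for Segment 2 is 0.085 / 0.3454 ≈ 0.2461.

0.2461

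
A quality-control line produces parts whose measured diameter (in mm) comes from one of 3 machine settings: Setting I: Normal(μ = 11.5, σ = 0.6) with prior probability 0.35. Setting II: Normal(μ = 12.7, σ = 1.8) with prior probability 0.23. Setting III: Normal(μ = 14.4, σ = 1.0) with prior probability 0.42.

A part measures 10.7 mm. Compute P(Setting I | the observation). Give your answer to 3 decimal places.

0.776

Apply Bayes' rule: the posterior for each component is proportional to its prior times its likelihood at x.
Component likelihoods at x = 10.7 mm:
  L_I = (1/(0.6·√(2π)))·exp(−(10.7−11.5)²/(2·0.6²)) = 0.664904·exp(-0.88889) = 0.27335
  L_II = (1/(1.8·√(2π)))·exp(−(10.7−12.7)²/(2·1.8²)) = 0.221635·exp(-0.61728) = 0.119551
  L_III = (1/(1.0·√(2π)))·exp(−(10.7−14.4)²/(2·1.0²)) = 0.398942·exp(-6.84500) = 0.00042478
Prior × likelihood for each component:
  π_I·L_I = 0.35 × 0.27335 = 0.0956725
  π_II·L_II = 0.23 × 0.119551 = 0.0274968
  π_III·L_III = 0.42 × 0.00042478 = 0.000178408
Marginal: 0.0956725 + 0.0274968 + 0.000178408 = 0.123348
P(Setting I | data) = 0.0956725 / 0.123348 ≈ 0.776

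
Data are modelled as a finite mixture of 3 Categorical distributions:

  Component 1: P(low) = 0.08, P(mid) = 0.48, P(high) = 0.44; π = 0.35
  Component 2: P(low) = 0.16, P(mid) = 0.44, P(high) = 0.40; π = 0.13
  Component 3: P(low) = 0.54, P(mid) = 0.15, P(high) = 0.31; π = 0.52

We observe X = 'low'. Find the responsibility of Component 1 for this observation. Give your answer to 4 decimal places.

0.0850

Apply Bayes' rule: the posterior for each component is proportional to its prior times its likelihood at x.
Categorical probabilities:
  p_1 = 0.08
  p_2 = 0.16
  p_3 = 0.54
Weight by the priors:
  π_1·p_1 = 0.35 × 0.08 = 0.028
  π_2·p_2 = 0.13 × 0.16 = 0.0208
  π_3·p_3 = 0.52 × 0.54 = 0.2808
Normaliser: 0.028 + 0.0208 + 0.2808 = 0.3296
So the posterior for Component 1 is 0.028 / 0.3296 ≈ 0.0850.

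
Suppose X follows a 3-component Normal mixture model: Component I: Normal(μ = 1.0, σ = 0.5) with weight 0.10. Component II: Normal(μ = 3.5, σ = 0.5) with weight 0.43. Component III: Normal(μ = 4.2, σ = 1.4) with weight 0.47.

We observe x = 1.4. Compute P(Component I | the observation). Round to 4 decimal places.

P(component k | x) = P(Z=k)·f_k(x) / marginal(x), where marginal(x) = Σ_j P(Z=j)·f_j(x).
Component likelihoods at x = 1.4:
  p_I = 0.579383
  p_II = 0.000117886
  p_III = 0.038565
Weight by the priors:
  P(Z=I)·p_I = 0.10 × 0.579383 = 0.0579383
  P(Z=II)·p_II = 0.43 × 0.000117886 = 5.0691e-05
  P(Z=III)·p_III = 0.47 × 0.038565 = 0.0181255
Evidence: 0.0579383 + 5.0691e-05 + 0.0181255 = 0.0761145
P(Component I | x) ≈ 0.7612

0.7612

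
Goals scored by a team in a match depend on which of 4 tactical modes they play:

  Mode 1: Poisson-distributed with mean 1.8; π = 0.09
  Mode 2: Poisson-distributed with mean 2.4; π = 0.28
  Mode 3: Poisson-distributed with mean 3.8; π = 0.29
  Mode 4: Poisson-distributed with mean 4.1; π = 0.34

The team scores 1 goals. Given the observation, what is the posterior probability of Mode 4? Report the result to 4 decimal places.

By Bayes' theorem, P(k | x) = w_k f_k(x) / Σ_j w_j f_j(x).
Evaluate each component's likelihood at the observed value:
  f_1 = 0.297538
  f_2 = 0.217723
  f_3 = 0.0850089
  f_4 = 0.067948
Weight by the priors:
  w_1·f_1 = 0.09 × 0.297538 = 0.0267784
  w_2·f_2 = 0.28 × 0.217723 = 0.0609625
  w_3·f_3 = 0.29 × 0.0850089 = 0.0246526
  w_4·f_4 = 0.34 × 0.067948 = 0.0231023
Denominator: 0.0267784 + 0.0609625 + 0.0246526 + 0.0231023 = 0.135496
P(Mode 4 | 1 goals) = 0.0231023 / 0.135496 ≈ 0.1705

0.1705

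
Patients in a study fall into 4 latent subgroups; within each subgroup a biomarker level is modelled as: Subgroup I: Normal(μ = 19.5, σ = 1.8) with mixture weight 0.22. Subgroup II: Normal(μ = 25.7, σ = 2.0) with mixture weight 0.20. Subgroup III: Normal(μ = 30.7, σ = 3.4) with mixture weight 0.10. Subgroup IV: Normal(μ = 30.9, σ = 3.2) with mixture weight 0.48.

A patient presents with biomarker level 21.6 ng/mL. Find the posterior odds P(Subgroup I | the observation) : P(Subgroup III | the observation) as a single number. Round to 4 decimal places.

Since P(k|x) ∝ π_k f_k(x), the posterior odds are π_i f_i(x) / (π_j f_j(x)).
Component likelihoods at x = 21.6 ng/mL:
  L_I = 0.112221
  L_II = 0.024396
  L_III = 0.00326511
  L_IV = 0.00182672
0.0246887 / 0.000326511 ≈ 75.6137

75.6137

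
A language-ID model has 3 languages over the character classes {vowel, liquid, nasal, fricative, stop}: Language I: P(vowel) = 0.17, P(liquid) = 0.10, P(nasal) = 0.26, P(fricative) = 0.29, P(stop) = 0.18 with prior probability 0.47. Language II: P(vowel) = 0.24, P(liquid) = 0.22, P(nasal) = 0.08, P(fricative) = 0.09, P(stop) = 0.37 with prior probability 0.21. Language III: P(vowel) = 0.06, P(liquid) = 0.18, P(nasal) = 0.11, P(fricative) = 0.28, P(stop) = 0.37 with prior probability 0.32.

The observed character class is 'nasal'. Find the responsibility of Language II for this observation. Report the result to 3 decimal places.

P(component k | x) = π_k·f_k(x) / marginal(x), where marginal(x) = Σ_j π_j·f_j(x).
Categorical probabilities:
  f_I = 0.26
  f_II = 0.08
  f_III = 0.11
Prior × likelihood for each component:
  π_I·f_I = 0.47 × 0.26 = 0.1222
  π_II·f_II = 0.21 × 0.08 = 0.0168
  π_III·f_III = 0.32 × 0.11 = 0.0352
Denominator: 0.1222 + 0.0168 + 0.0352 = 0.1742
Responsibility of Language II: 0.0168 / 0.1742 ≈ 0.096

0.096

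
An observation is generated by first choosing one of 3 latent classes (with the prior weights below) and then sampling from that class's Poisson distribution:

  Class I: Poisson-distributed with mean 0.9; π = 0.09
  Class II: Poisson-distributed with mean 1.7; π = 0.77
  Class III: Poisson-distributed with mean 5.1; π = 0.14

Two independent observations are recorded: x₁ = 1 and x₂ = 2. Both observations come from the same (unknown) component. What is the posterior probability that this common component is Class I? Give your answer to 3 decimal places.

Posterior ∝ prior × likelihood, so P(k | x) ∝ π_k f_k(x); normalise over all components.
Since both observations come from the same component, the likelihood for component k is f_k(x₁)·f_k(x₂).
  f_I = [e^(−0.9)·0.9^1/1! = 0.365913] × [0.164661] = 0.0602514
  f_II = [e^(−1.7)·1.7^1/1! = 0.310562] × [0.263978] = 0.0819814
  f_III = [e^(−5.1)·5.1^1/1! = 0.0310934] × [0.0792882] = 0.00246534
Weight by the priors:
  π_I·f_I = 0.09 × 0.0602514 = 0.00542263
  π_II·f_II = 0.77 × 0.0819814 = 0.0631257
  π_III·f_III = 0.14 × 0.00246534 = 0.000345148
Normaliser: 0.00542263 + 0.0631257 + 0.000345148 = 0.0688935
P(Class I | data) ≈ 0.079

0.079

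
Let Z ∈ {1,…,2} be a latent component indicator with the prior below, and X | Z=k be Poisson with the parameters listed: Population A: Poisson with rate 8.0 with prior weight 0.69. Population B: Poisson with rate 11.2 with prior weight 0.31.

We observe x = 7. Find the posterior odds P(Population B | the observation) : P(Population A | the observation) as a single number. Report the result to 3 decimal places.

0.193

Since P(k|x) ∝ w_k f_k(x), the posterior odds are w_i f_i(x) / (w_j f_j(x)).
Component likelihoods at x = 7:
  f_A = 0.139587
  f_B = 0.0599788
0.0185934 / 0.0963147 ≈ 0.193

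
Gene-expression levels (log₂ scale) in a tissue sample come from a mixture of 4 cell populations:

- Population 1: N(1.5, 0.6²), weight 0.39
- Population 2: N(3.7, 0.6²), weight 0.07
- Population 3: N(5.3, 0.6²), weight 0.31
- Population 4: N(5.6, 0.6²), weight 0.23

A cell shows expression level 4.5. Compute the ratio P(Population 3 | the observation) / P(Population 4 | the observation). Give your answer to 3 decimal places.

2.975

Only the two components matter; the odds are (P(Z=i) f_i(x)) / (P(Z=j) f_j(x)).
Component likelihoods at x = 4.5:
  f_1 = 2.47787e-06
  f_2 = 0.27335
  f_3 = 0.27335
  f_4 = 0.123852
Posterior odds = (P(Z=3)·f_3) / (P(Z=4)·f_4) = (0.31·0.27335) / (0.23·0.123852) = 0.0847385 / 0.0284859 ≈ 2.975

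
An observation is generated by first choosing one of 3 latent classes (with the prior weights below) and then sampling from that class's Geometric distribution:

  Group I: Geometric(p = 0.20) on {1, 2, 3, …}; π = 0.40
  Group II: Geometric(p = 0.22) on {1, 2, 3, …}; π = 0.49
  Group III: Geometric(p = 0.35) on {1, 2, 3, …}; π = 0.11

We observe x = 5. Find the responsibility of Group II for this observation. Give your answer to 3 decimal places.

0.502

Apply Bayes' rule: the posterior for each component is proportional to its prior times its likelihood at x.
Evaluate each component's likelihood at the observed value:
  f_I = 0.08192
  f_II = 0.0814331
  f_III = 0.0624772
Weight by the priors:
  P(Z=I)·f_I = 0.40 × 0.08192 = 0.032768
  P(Z=II)·f_II = 0.49 × 0.0814331 = 0.0399022
  P(Z=III)·f_III = 0.11 × 0.0624772 = 0.00687249
Marginal: 0.032768 + 0.0399022 + 0.00687249 = 0.0795427
P(Group II | x) ≈ 0.502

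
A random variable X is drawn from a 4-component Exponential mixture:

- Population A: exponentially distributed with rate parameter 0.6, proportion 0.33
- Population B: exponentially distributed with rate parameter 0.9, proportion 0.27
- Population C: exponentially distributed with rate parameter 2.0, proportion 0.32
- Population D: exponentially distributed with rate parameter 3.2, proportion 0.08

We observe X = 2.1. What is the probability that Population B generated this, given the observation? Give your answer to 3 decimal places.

P(component k | x) = π_k·f_k(x) / marginal(x), where marginal(x) = Σ_j π_j·f_j(x).
Evaluate each component's likelihood at the observed value:
  f_A = 0.6·e^(−0.6·2.1) = 0.6·e^(−1.2600) = 0.170192
  f_B = 0.9·e^(−0.9·2.1) = 0.9·e^(−1.8900) = 0.135965
  f_C = 2.0·e^(−2.0·2.1) = 2.0·e^(−4.2000) = 0.0299912
  f_D = 3.2·e^(−3.2·2.1) = 3.2·e^(−6.7200) = 0.00386092
Weight by the priors:
  π_A·f_A = 0.33 × 0.170192 = 0.0561635
  π_B·f_B = 0.27 × 0.135965 = 0.0367104
  π_C·f_C = 0.32 × 0.0299912 = 0.00959717
  π_D·f_D = 0.08 × 0.00386092 = 0.000308874
Denominator: 0.0561635 + 0.0367104 + 0.00959717 + 0.000308874 = 0.10278
P(Population B | data) = 0.0367104 / 0.10278 ≈ 0.357

0.357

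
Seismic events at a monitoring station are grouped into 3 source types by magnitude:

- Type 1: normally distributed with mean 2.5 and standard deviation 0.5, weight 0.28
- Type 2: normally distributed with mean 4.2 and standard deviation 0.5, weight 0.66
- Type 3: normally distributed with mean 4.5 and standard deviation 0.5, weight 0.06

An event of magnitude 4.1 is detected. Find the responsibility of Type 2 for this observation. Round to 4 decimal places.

P(component k | x) = π_k·f_k(x) / marginal(x), where marginal(x) = Σ_j π_j·f_j(x).
Component likelihoods at x = 4.1:
  p_1 = 0.00476818
  p_2 = 0.782085
  p_3 = 0.579383
Unnormalised posteriors:
  π_1·p_1 = 0.28 × 0.00476818 = 0.00133509
  π_2·p_2 = 0.66 × 0.782085 = 0.516176
  π_3·p_3 = 0.06 × 0.579383 = 0.034763
Sum: 0.00133509 + 0.516176 + 0.034763 = 0.552274
Responsibility of Type 2: 0.516176 / 0.552274 ≈ 0.9346

0.9346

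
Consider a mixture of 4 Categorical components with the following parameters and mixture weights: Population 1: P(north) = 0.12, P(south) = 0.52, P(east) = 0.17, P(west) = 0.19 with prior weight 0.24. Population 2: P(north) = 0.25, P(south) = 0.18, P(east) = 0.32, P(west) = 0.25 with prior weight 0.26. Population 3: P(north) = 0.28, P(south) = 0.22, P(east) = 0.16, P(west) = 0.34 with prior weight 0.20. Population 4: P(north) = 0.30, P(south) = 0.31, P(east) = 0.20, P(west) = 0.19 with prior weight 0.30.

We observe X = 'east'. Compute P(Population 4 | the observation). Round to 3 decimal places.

Apply Bayes' rule: the posterior for each component is proportional to its prior times its likelihood at x.
Categorical probabilities:
  L_1 = 0.17
  L_2 = 0.32
  L_3 = 0.16
  L_4 = 0.2
Unnormalised posteriors:
  π_1·L_1 = 0.24 × 0.17 = 0.0408
  π_2·L_2 = 0.26 × 0.32 = 0.0832
  π_3·L_3 = 0.20 × 0.16 = 0.032
  π_4·L_4 = 0.30 × 0.2 = 0.06
Sum: 0.0408 + 0.0832 + 0.032 + 0.06 = 0.216
P(Population 4 | 'east') = 0.06 / 0.216 ≈ 0.278

0.278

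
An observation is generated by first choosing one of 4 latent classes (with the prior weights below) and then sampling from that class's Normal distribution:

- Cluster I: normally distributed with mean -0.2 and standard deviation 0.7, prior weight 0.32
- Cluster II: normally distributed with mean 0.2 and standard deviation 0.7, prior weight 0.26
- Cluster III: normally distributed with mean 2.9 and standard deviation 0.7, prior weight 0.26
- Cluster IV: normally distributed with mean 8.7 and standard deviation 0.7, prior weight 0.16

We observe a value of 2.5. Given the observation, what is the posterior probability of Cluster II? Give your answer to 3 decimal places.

P(component k | x) = w_k·f_k(x) / marginal(x), where marginal(x) = Σ_j w_j·f_j(x).
Evaluate each component's likelihood at the observed value:
  f_I = (1/(0.7·√(2π)))·exp(−(2.5−-0.2)²/(2·0.7²)) = 0.569918·exp(-7.43878) = 0.000335114
  f_II = (1/(0.7·√(2π)))·exp(−(2.5−0.2)²/(2·0.7²)) = 0.569918·exp(-5.39796) = 0.00257934
  f_III = (1/(0.7·√(2π)))·exp(−(2.5−2.9)²/(2·0.7²)) = 0.569918·exp(-0.16327) = 0.484068
  f_IV = (1/(0.7·√(2π)))·exp(−(2.5−8.7)²/(2·0.7²)) = 0.569918·exp(-39.22449) = 5.25814e-18
Weight by the priors:
  w_I·f_I = 0.32 × 0.000335114 = 0.000107237
  w_II·f_II = 0.26 × 0.00257934 = 0.000670628
  w_III·f_III = 0.26 × 0.484068 = 0.125858
  w_IV·f_IV = 0.16 × 5.25814e-18 = 8.41303e-19
Normaliser: 0.000107237 + 0.000670628 + 0.125858 + 8.41303e-19 = 0.126636
P(Cluster II | the observation) ≈ 0.005

0.005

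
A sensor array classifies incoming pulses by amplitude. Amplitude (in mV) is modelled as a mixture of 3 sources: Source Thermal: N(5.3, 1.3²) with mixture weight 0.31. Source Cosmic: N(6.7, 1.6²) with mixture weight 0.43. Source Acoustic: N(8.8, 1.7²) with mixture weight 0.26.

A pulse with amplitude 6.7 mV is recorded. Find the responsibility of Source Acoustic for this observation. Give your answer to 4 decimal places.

Apply Bayes' rule: the posterior for each component is proportional to its prior times its likelihood at x.
Normal densities:
  f_Thermal = (1/(1.3·√(2π)))·exp(−(6.7−5.3)²/(2·1.3²)) = 0.306879·exp(-0.57988) = 0.171841
  f_Cosmic = (1/(1.6·√(2π)))·exp(−(6.7−6.7)²/(2·1.6²)) = 0.249339·exp(-0.00000) = 0.249339
  f_Acoustic = (1/(1.7·√(2π)))·exp(−(6.7−8.8)²/(2·1.7²)) = 0.234672·exp(-0.76298) = 0.109422
Unnormalised posteriors:
  w_Thermal·f_Thermal = 0.31 × 0.171841 = 0.0532708
  w_Cosmic·f_Cosmic = 0.43 × 0.249339 = 0.107216
  w_Acoustic·f_Acoustic = 0.26 × 0.109422 = 0.0284497
Evidence: 0.0532708 + 0.107216 + 0.0284497 = 0.188936
P(Source Acoustic | 6.7 mV) = 0.0284497 / 0.188936 ≈ 0.1506

0.1506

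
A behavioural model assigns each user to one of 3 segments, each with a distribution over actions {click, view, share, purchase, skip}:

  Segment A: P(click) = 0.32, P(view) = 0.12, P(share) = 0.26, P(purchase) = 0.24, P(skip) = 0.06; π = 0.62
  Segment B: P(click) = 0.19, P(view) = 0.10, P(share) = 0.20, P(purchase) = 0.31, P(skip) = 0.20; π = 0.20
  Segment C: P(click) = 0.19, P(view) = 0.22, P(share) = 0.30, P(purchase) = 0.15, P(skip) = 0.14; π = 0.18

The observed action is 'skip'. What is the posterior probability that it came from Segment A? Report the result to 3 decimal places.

The responsibility of component k is π_k f_k(x) divided by Σ_j π_j f_j(x).
Categorical probabilities:
  p_A = P(skip | comp) = 0.06
  p_B = P(skip | comp) = 0.20
  p_C = P(skip | comp) = 0.14
Weight by the priors:
  π_A·p_A = 0.62 × 0.06 = 0.0372
  π_B·p_B = 0.20 × 0.2 = 0.04
  π_C·p_C = 0.18 × 0.14 = 0.0252
Denominator: 0.0372 + 0.04 + 0.0252 = 0.1024
P(Segment A | the observation) ≈ 0.363

0.363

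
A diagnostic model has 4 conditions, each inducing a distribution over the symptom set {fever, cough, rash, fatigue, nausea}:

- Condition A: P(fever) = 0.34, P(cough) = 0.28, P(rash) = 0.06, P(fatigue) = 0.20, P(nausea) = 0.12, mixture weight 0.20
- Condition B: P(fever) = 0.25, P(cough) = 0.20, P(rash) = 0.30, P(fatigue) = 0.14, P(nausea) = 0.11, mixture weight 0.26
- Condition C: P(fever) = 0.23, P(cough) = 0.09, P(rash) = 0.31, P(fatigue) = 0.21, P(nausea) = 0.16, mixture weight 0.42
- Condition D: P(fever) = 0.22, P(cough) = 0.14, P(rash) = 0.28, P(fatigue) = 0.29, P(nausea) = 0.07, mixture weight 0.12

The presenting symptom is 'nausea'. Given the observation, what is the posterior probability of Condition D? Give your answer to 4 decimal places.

0.0655

P(component k | x) = π_k·f_k(x) / marginal(x), where marginal(x) = Σ_j π_j·f_j(x).
Categorical probabilities:
  f_A = 0.12
  f_B = 0.11
  f_C = 0.16
  f_D = 0.07
Prior × likelihood for each component:
  π_A·f_A = 0.20 × 0.12 = 0.024
  π_B·f_B = 0.26 × 0.11 = 0.0286
  π_C·f_C = 0.42 × 0.16 = 0.0672
  π_D·f_D = 0.12 × 0.07 = 0.0084
Marginal: 0.024 + 0.0286 + 0.0672 + 0.0084 = 0.1282
Responsibility of Condition D: 0.0084 / 0.1282 ≈ 0.0655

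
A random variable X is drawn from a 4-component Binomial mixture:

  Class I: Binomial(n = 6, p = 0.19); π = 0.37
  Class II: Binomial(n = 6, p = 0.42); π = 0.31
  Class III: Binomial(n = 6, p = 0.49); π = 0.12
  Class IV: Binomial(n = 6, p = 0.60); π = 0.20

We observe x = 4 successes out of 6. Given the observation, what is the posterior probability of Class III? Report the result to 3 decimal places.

Apply Bayes' rule: the posterior for each component is proportional to its prior times its likelihood at x.
Evaluate each component's likelihood at the observed value:
  p_I = C(6,4)·0.19^4·0.81^2 = 15·0.00130321·0.6561 = 0.0128255
  p_II = C(6,4)·0.42^4·0.58^2 = 15·0.031117·0.3364 = 0.157016
  p_III = C(6,4)·0.49^4·0.51^2 = 15·0.057648·0.2601 = 0.224914
  p_IV = C(6,4)·0.60^4·0.40^2 = 15·0.1296·0.16 = 0.31104
Unnormalised posteriors:
  w_I·p_I = 0.37 × 0.0128255 = 0.00474545
  w_II·p_II = 0.31 × 0.157016 = 0.048675
  w_III·p_III = 0.12 × 0.224914 = 0.0269896
  w_IV·p_IV = 0.20 × 0.31104 = 0.062208
Sum: 0.00474545 + 0.048675 + 0.0269896 + 0.062208 = 0.142618
Responsibility of Class III: 0.0269896 / 0.142618 ≈ 0.189

0.189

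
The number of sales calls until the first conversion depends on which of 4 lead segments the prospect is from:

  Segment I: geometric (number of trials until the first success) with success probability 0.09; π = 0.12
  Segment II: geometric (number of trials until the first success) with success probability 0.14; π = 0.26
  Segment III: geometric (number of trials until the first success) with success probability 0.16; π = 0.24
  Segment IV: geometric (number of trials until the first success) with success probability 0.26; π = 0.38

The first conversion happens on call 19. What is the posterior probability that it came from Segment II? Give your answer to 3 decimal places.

0.371

P(component k | x) = π_k·f_k(x) / marginal(x), where marginal(x) = Σ_j π_j·f_j(x).
Evaluate each component's likelihood at the observed value:
  f_I = 0.09·(1−0.09)^18 = 0.09·0.183124 = 0.0164812
  f_II = 0.14·(1−0.14)^18 = 0.14·0.0662174 = 0.00927044
  f_III = 0.16·(1−0.16)^18 = 0.16·0.0433538 = 0.00693661
  f_IV = 0.26·(1−0.26)^18 = 0.26·0.00442763 = 0.00115118
Weight by the priors:
  π_I·f_I = 0.12 × 0.0164812 = 0.00197774
  π_II·f_II = 0.26 × 0.00927044 = 0.00241031
  π_III·f_III = 0.24 × 0.00693661 = 0.00166479
  π_IV·f_IV = 0.38 × 0.00115118 = 0.000437449
Denominator: 0.00197774 + 0.00241031 + 0.00166479 + 0.000437449 = 0.00649029
P(Segment II | data) = 0.00241031 / 0.00649029 ≈ 0.371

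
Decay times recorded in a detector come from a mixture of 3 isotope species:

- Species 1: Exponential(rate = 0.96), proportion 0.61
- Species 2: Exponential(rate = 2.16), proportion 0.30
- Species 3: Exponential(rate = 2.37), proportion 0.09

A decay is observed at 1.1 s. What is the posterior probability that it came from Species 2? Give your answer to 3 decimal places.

Apply Bayes' rule: the posterior for each component is proportional to its prior times its likelihood at x.
Evaluate each component's likelihood at the observed value:
  f_1 = 0.96·e^(−0.96·1.1) = 0.96·e^(−1.0560) = 0.333931
  f_2 = 2.16·e^(−2.16·1.1) = 2.16·e^(−2.3760) = 0.20071
  f_3 = 2.37·e^(−2.37·1.1) = 2.37·e^(−2.6070) = 0.1748
Prior × likelihood for each component:
  π_1·f_1 = 0.61 × 0.333931 = 0.203698
  π_2·f_2 = 0.30 × 0.20071 = 0.0602131
  π_3·f_3 = 0.09 × 0.1748 = 0.015732
Marginal: 0.203698 + 0.0602131 + 0.015732 = 0.279643
P(Species 2 | the observation) = 0.0602131 / 0.279643 ≈ 0.215

0.215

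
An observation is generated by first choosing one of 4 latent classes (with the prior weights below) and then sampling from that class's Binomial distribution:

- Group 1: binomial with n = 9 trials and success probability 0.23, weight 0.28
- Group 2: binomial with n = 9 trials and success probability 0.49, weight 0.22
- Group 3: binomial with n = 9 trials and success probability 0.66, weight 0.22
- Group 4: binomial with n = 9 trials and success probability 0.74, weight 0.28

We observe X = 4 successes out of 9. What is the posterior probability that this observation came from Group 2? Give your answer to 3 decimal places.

0.466

By Bayes' theorem, P(k | x) = P(Z=k) f_k(x) / Σ_j P(Z=j) f_j(x).
Evaluate each component's likelihood at the observed value:
  p_1 = 0.0954411
  p_2 = 0.250614
  p_3 = 0.108628
  p_4 = 0.0448915
Weight by the priors:
  P(Z=1)·p_1 = 0.28 × 0.0954411 = 0.0267235
  P(Z=2)·p_2 = 0.22 × 0.250614 = 0.0551351
  P(Z=3)·p_3 = 0.22 × 0.108628 = 0.0238981
  P(Z=4)·p_4 = 0.28 × 0.0448915 = 0.0125696
Sum: 0.0267235 + 0.0551351 + 0.0238981 + 0.0125696 = 0.118326
P(Group 2 | the observation) ≈ 0.466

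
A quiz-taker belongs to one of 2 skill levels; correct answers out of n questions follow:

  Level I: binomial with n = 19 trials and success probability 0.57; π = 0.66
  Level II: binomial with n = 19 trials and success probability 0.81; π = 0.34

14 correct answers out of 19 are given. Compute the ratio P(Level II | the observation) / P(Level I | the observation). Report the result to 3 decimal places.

Since P(k|x) ∝ w_k f_k(x), the posterior odds are w_i f_i(x) / (w_j f_j(x)).
Component likelihoods at x = 14 correct answers out of 19:
  L_I = 0.0653274
  L_II = 0.150683
Posterior odds = (w_II·L_II) / (w_I·L_I) = (0.34·0.150683) / (0.66·0.0653274) = 0.0512321 / 0.0431161 ≈ 1.188

1.188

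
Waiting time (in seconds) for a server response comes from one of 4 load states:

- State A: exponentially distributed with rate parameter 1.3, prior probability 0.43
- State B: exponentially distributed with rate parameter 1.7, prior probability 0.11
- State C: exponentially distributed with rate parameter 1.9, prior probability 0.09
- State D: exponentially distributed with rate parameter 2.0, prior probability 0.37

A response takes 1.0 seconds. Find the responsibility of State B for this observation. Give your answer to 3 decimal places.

0.109

Apply Bayes' rule: the posterior for each component is proportional to its prior times its likelihood at x.
Evaluate each component's likelihood at the observed value:
  L_A = 1.3·e^(−1.3·1.0) = 1.3·e^(−1.3000) = 0.354291
  L_B = 1.7·e^(−1.7·1.0) = 1.7·e^(−1.7000) = 0.310562
  L_C = 1.9·e^(−1.9·1.0) = 1.9·e^(−1.9000) = 0.28418
  L_D = 2.0·e^(−2.0·1.0) = 2.0·e^(−2.0000) = 0.270671
Multiply by the mixture weights:
  w_A·L_A = 0.43 × 0.354291 = 0.152345
  w_B·L_B = 0.11 × 0.310562 = 0.0341618
  w_C·L_C = 0.09 × 0.28418 = 0.0255762
  w_D·L_D = 0.37 × 0.270671 = 0.100148
Denominator: 0.152345 + 0.0341618 + 0.0255762 + 0.100148 = 0.312231
P(State B | 1.0 seconds) = 0.0341618 / 0.312231 ≈ 0.109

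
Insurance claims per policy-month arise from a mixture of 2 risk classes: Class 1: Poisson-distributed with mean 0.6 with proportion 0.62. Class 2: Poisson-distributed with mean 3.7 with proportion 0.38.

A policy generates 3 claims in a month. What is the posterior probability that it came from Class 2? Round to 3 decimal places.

0.866

By Bayes' theorem, P(k | x) = P(Z=k) f_k(x) / Σ_j P(Z=j) f_j(x).
Poisson probabilities:
  f_1 = e^(−0.6)·0.6^3/3! = 0.0197572
  f_2 = e^(−3.7)·3.7^3/3! = 0.20872
Multiply by the mixture weights:
  P(Z=1)·f_1 = 0.62 × 0.0197572 = 0.0122495
  P(Z=2)·f_2 = 0.38 × 0.20872 = 0.0793136
Marginal: 0.0122495 + 0.0793136 = 0.0915631
Responsibility of Class 2: 0.0793136 / 0.0915631 ≈ 0.866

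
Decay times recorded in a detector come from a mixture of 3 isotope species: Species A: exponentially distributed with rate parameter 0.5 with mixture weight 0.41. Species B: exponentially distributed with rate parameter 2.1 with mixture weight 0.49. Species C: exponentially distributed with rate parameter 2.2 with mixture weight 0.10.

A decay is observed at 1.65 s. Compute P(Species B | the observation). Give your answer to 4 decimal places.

The responsibility of component k is P(Z=k) f_k(x) divided by Σ_j P(Z=j) f_j(x).
Component likelihoods at x = 1.65 s:
  L_A = 0.219117
  L_B = 0.0656733
  L_C = 0.0583356
Prior × likelihood for each component:
  P(Z=A)·L_A = 0.41 × 0.219117 = 0.0898382
  P(Z=B)·L_B = 0.49 × 0.0656733 = 0.0321799
  P(Z=C)·L_C = 0.10 × 0.0583356 = 0.00583356
Denominator: 0.0898382 + 0.0321799 + 0.00583356 = 0.127852
Responsibility of Species B: 0.0321799 / 0.127852 ≈ 0.2517

0.2517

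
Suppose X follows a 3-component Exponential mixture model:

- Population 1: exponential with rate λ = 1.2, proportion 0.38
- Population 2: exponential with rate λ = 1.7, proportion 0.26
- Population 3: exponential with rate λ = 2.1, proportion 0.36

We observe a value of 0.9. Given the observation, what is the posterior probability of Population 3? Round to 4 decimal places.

0.3131

By Bayes' theorem, P(k | x) = P(Z=k) f_k(x) / Σ_j P(Z=j) f_j(x).
Exponential densities:
  f_1 = 1.2·e^(−1.2·0.9) = 1.2·e^(−1.0800) = 0.407515
  f_2 = 1.7·e^(−1.7·0.9) = 1.7·e^(−1.5300) = 0.368111
  f_3 = 2.1·e^(−2.1·0.9) = 2.1·e^(−1.8900) = 0.317251
Weight by the priors:
  P(Z=1)·f_1 = 0.38 × 0.407515 = 0.154856
  P(Z=2)·f_2 = 0.26 × 0.368111 = 0.0957088
  P(Z=3)·f_3 = 0.36 × 0.317251 = 0.11421
Sum: 0.154856 + 0.0957088 + 0.11421 = 0.364775
Responsibility of Population 3: 0.11421 / 0.364775 ≈ 0.3131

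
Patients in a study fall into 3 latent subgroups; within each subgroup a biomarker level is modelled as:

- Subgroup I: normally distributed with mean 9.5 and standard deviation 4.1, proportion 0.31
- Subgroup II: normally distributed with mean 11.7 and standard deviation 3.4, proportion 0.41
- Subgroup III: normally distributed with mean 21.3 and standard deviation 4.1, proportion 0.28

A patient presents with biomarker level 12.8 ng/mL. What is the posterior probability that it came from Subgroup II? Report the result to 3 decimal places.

By Bayes' theorem, P(k | x) = π_k f_k(x) / Σ_j π_j f_j(x).
Evaluate each component's likelihood at the observed value:
  p_I = (1/(4.1·√(2π)))·exp(−(12.8−9.5)²/(2·4.1²)) = 0.097303·exp(-0.32391) = 0.0703804
  p_II = (1/(3.4·√(2π)))·exp(−(12.8−11.7)²/(2·3.4²)) = 0.117336·exp(-0.05234) = 0.111353
  p_III = (1/(4.1·√(2π)))·exp(−(12.8−21.3)²/(2·4.1²)) = 0.097303·exp(-2.14902) = 0.0113454
Unnormalised posteriors:
  π_I·p_I = 0.31 × 0.0703804 = 0.0218179
  π_II·p_II = 0.41 × 0.111353 = 0.0456547
  π_III·p_III = 0.28 × 0.0113454 = 0.00317671
Denominator: 0.0218179 + 0.0456547 + 0.00317671 = 0.0706494
Responsibility of Subgroup II: 0.0456547 / 0.0706494 ≈ 0.646

0.646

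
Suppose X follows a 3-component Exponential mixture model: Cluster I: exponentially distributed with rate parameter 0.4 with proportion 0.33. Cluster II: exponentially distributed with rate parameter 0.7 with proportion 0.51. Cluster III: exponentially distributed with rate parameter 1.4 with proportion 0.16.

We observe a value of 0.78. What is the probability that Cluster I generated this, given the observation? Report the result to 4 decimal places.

By Bayes' theorem, P(k | x) = P(Z=k) f_k(x) / Σ_j P(Z=j) f_j(x).
Exponential densities:
  p_I = 0.4·e^(−0.4·0.78) = 0.4·e^(−0.3120) = 0.292793
  p_II = 0.7·e^(−0.7·0.78) = 0.7·e^(−0.5460) = 0.405484
  p_III = 1.4·e^(−1.4·0.78) = 1.4·e^(−1.0920) = 0.469763
Multiply by the mixture weights:
  P(Z=I)·p_I = 0.33 × 0.292793 = 0.0966216
  P(Z=II)·p_II = 0.51 × 0.405484 = 0.206797
  P(Z=III)·p_III = 0.16 × 0.469763 = 0.075162
Sum: 0.0966216 + 0.206797 + 0.075162 = 0.37858
P(Cluster I | x) = 0.0966216 / 0.37858 ≈ 0.2552

0.2552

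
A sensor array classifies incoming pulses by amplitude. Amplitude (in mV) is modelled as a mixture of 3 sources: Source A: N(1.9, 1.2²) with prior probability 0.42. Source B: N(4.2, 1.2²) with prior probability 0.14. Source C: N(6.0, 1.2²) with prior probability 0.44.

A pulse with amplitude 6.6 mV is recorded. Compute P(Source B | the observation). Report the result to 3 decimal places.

0.047

The responsibility of component k is π_k f_k(x) divided by Σ_j π_j f_j(x).
Component likelihoods at x = 6.6 mV:
  f_A = 0.000155106
  f_B = 0.0449925
  f_C = 0.293388
Multiply by the mixture weights:
  π_A·f_A = 0.42 × 0.000155106 = 6.51447e-05
  π_B·f_B = 0.14 × 0.0449925 = 0.00629895
  π_C·f_C = 0.44 × 0.293388 = 0.129091
Normaliser: 6.51447e-05 + 0.00629895 + 0.129091 = 0.135455
Responsibility of Source B: 0.00629895 / 0.135455 ≈ 0.047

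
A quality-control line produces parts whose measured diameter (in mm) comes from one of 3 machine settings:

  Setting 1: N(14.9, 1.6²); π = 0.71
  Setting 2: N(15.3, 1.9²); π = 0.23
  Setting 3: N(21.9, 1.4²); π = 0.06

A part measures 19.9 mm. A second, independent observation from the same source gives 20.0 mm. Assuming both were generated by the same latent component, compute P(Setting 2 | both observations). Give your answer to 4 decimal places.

0.0349

P(component k | x) = w_k·f_k(x) / marginal(x), where marginal(x) = Σ_j w_j·f_j(x).
Since both observations come from the same component, the likelihood for component k is f_k(x₁)·f_k(x₂).
  f_1 = [0.00188891] × [0.00155074] = 2.92922e-06
  f_2 = [0.0112034] × [0.00984936] = 0.000110346
  f_3 = [0.102713] × [0.113457] = 0.0116535
Prior × likelihood for each component:
  w_1·f_1 = 0.71 × 2.92922e-06 = 2.07975e-06
  w_2·f_2 = 0.23 × 0.000110346 = 2.53796e-05
  w_3·f_3 = 0.06 × 0.0116535 = 0.00069921
Evidence: 2.07975e-06 + 2.53796e-05 + 0.00069921 = 0.00072667
So the posterior for Setting 2 is 2.53796e-05 / 0.00072667 ≈ 0.0349.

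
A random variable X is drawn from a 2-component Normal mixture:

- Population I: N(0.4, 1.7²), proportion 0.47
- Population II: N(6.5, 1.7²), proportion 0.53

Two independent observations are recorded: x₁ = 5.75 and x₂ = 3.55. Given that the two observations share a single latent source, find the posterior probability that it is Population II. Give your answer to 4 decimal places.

0.9944

By Bayes' theorem, P(k | x) = P(Z=k) f_k(x) / Σ_j P(Z=j) f_j(x).
Since both observations come from the same component, the likelihood for component k is f_k(x₁)·f_k(x₂).
  L_I = [0.00165897] × [0.0421609] = 6.99438e-05
  L_II = [0.21291] × [0.0520688] = 0.011086
Prior × likelihood for each component:
  P(Z=I)·L_I = 0.47 × 6.99438e-05 = 3.28736e-05
  P(Z=II)·L_II = 0.53 × 0.011086 = 0.00587557
Marginal: 3.28736e-05 + 0.00587557 = 0.00590844
So the posterior for Population II is 0.00587557 / 0.00590844 ≈ 0.9944.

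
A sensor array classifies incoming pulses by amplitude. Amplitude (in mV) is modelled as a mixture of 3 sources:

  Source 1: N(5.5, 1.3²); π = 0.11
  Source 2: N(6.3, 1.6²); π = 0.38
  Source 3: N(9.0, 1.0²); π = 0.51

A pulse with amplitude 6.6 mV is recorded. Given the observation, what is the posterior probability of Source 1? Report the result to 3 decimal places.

0.184

The responsibility of component k is w_k f_k(x) divided by Σ_j w_j f_j(x).
Component likelihoods at x = 6.6 mV:
  f_1 = 0.214533
  f_2 = 0.244994
  f_3 = 0.0223945
Weight by the priors:
  w_1·f_1 = 0.11 × 0.214533 = 0.0235986
  w_2·f_2 = 0.38 × 0.244994 = 0.0930978
  w_3·f_3 = 0.51 × 0.0223945 = 0.0114212
Denominator: 0.0235986 + 0.0930978 + 0.0114212 = 0.128118
P(Source 1 | 6.6 mV) ≈ 0.184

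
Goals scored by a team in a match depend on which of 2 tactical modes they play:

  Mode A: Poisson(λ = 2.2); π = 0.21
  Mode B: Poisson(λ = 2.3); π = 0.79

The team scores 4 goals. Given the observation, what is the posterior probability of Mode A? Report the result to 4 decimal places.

0.1974

The responsibility of component k is P(Z=k) f_k(x) divided by Σ_j P(Z=j) f_j(x).
Poisson probabilities:
  f_A = e^(−2.2)·2.2^4/4! = 0.108151
  f_B = e^(−2.3)·2.3^4/4! = 0.116902
Weight by the priors:
  P(Z=A)·f_A = 0.21 × 0.108151 = 0.0227118
  P(Z=B)·f_B = 0.79 × 0.116902 = 0.0923528
Denominator: 0.0227118 + 0.0923528 = 0.115065
P(Mode A | 4 goals) ≈ 0.1974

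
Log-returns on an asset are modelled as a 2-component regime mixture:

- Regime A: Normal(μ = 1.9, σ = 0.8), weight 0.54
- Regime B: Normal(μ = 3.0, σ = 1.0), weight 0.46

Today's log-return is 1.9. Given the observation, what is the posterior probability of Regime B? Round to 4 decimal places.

0.2712

By Bayes' theorem, P(k | x) = P(Z=k) f_k(x) / Σ_j P(Z=j) f_j(x).
Normal densities:
  p_A = (1/(0.8·√(2π)))·exp(−(1.9−1.9)²/(2·0.8²)) = 0.498678·exp(-0.00000) = 0.498678
  p_B = (1/(1.0·√(2π)))·exp(−(1.9−3.0)²/(2·1.0²)) = 0.398942·exp(-0.60500) = 0.217852
Prior × likelihood for each component:
  P(Z=A)·p_A = 0.54 × 0.498678 = 0.269286
  P(Z=B)·p_B = 0.46 × 0.217852 = 0.100212
Evidence: 0.269286 + 0.100212 = 0.369498
Responsibility of Regime B: 0.100212 / 0.369498 ≈ 0.2712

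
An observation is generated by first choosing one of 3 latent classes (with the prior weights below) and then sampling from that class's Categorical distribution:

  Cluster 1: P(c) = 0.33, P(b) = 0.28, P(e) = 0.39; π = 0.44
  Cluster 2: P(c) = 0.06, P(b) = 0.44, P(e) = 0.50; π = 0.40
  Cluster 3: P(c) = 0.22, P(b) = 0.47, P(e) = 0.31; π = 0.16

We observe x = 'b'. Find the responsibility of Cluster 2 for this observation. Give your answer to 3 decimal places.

0.470

By Bayes' theorem, P(k | x) = π_k f_k(x) / Σ_j π_j f_j(x).
Evaluate each component's likelihood at the observed value:
  p_1 = 0.28
  p_2 = 0.44
  p_3 = 0.47
Prior × likelihood for each component:
  π_1·p_1 = 0.44 × 0.28 = 0.1232
  π_2·p_2 = 0.40 × 0.44 = 0.176
  π_3·p_3 = 0.16 × 0.47 = 0.0752
Evidence: 0.1232 + 0.176 + 0.0752 = 0.3744
Responsibility of Cluster 2: 0.176 / 0.3744 ≈ 0.470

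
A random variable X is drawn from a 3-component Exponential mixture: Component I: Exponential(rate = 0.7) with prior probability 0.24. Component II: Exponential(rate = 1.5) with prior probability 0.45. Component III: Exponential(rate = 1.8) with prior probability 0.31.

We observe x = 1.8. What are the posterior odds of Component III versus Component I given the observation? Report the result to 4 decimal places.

The posterior odds equal the prior odds times the likelihood ratio: (w_i/w_j)·(f_i(x)/f_j(x)).
Evaluate each component's likelihood at the observed value:
  f_I = 0.7·e^(−0.7·1.8) = 0.7·e^(−1.2600) = 0.198558
  f_II = 1.5·e^(−1.5·1.8) = 1.5·e^(−2.7000) = 0.100808
  f_III = 1.8·e^(−1.8·1.8) = 1.8·e^(−3.2400) = 0.070495
0.0218535 / 0.0476539 ≈ 0.4586

0.4586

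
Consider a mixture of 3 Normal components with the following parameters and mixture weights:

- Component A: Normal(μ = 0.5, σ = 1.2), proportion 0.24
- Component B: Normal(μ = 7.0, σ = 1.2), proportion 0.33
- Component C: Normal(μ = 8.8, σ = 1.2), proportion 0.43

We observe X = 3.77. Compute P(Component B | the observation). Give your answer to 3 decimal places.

0.598

By Bayes' theorem, P(k | x) = π_k f_k(x) / Σ_j π_j f_j(x).
Normal densities:
  L_A = 0.00811474
  L_B = 0.00888141
  L_C = 5.08671e-05
Prior × likelihood for each component:
  π_A·L_A = 0.24 × 0.00811474 = 0.00194754
  π_B·L_B = 0.33 × 0.00888141 = 0.00293087
  π_C·L_C = 0.43 × 5.08671e-05 = 2.18728e-05
Marginal: 0.00194754 + 0.00293087 + 2.18728e-05 = 0.00490028
P(Component B | x) ≈ 0.598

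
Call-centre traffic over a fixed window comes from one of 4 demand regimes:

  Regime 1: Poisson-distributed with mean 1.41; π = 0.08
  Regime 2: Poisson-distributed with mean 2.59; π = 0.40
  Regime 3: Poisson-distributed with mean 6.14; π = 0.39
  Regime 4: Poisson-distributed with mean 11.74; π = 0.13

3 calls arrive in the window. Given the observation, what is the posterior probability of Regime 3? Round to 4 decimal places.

0.2519

The responsibility of component k is π_k f_k(x) divided by Σ_j π_j f_j(x).
Evaluate each component's likelihood at the observed value:
  p_1 = 0.114065
  p_2 = 0.217233
  p_3 = 0.0831354
  p_4 = 0.002149
Weight by the priors:
  π_1·p_1 = 0.08 × 0.114065 = 0.00912517
  π_2·p_2 = 0.40 × 0.217233 = 0.0868931
  π_3·p_3 = 0.39 × 0.0831354 = 0.0324228
  π_4·p_4 = 0.13 × 0.002149 = 0.00027937
Normaliser: 0.00912517 + 0.0868931 + 0.0324228 + 0.00027937 = 0.12872
So the posterior for Regime 3 is 0.0324228 / 0.12872 ≈ 0.2519.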